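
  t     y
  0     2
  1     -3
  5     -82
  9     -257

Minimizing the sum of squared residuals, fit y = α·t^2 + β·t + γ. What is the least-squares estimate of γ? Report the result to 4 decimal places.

From the data, Σt^2·t^2 = 7187, Σt^2·t = 855, Σt^2 = 107, Σt·t = 107, Σt = 15, Σ1 = 4.
Moment sums: Σt^2·y = -22870, Σt·y = -2726, Σy = -340.
Normal equations: [[7187, 855, 107]; [855, 107, 15]; [107, 15, 4]]·[α, β, γ]ᵀ = [-22870, -2726, -340]ᵀ.
Inverting the 3×3 Gram matrix, [α, β, γ]ᵀ = [-20345/6796, -12403/6796, 3270/1699]ᵀ.

γ = 1.9247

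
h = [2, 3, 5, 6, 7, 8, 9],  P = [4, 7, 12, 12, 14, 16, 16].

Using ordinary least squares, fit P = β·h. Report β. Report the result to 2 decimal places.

Setting ∂/∂β … = 0 gives: 268·β = 531.
(Σh·h = 268, Σh·P = 531.)
β = 531/268 = 1.98134.

β = 1.98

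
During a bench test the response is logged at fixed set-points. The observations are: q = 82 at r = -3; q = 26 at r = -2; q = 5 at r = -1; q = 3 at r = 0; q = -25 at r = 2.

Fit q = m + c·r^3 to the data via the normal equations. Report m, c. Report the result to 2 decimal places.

Sums needed: Σ1 = 5, Σr^3 = -28, Σr^3·r^3 = 858.
For Xᵀq: Σq = 91, Σr^3·q = -2627.
XᵀX·[m, c]ᵀ = Xᵀq becomes [[5, -28]; [-28, 858]]·[m, c]ᵀ = [91, -2627]ᵀ.
Eliminating c: 858·(row 1) − (-28)·(row 2) gives 3506·m = 858·91 − (-28)·(-2627) = 4522, so m = 2261/1753.
Then c = ((-2627) − (-28)·(2261/1753))/858 = -10587/3506.

m = 1.29, c = -3.02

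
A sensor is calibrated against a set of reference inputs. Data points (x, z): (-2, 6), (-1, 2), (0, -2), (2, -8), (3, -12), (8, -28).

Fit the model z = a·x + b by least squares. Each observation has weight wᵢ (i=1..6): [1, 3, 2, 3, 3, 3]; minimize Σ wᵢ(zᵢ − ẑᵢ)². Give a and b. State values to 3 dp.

a = -3.341, b = -1.493

Compute the Gram sums: Σwᵢ·x·x = 238, Σwᵢ·x = 34, Σwᵢ·1 = 15.
Moment sums: Σwᵢ·x·z = -846, Σwᵢ·z = -136.
Normal equations: [[238, 34]; [34, 15]]·[a, b]ᵀ = [-846, -136]ᵀ.
Δ = 238·15 − 34² = 2414.
a = ((-846)·15 − 34·(-136))/2414 = -4033/1207; b = (238·(-136) − 34·(-846))/2414 = -106/71.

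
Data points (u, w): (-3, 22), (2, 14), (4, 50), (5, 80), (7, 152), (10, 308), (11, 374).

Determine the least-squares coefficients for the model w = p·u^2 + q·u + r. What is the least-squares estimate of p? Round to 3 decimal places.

p = 2.993

Setting ∂/∂p … = 0 gives: 28020·p + 2844·q + 324·r = 86556;  2844·p + 324·q + 36·r = 8820;  324·p + 36·q + 7·r = 1000.
(Σu^2·u^2 = 28020, Σu^2·u = 2844, Σu^2 = 324, Σu·u = 324, Σu = 36, Σ1 = 7, Σu^2·w = 86556, Σu·w = 8820, Σw = 1000.)
Inverting the 3×3 Gram matrix, [p, q, r]ᵀ = [1703/569, 624/569, -748/569]ᵀ.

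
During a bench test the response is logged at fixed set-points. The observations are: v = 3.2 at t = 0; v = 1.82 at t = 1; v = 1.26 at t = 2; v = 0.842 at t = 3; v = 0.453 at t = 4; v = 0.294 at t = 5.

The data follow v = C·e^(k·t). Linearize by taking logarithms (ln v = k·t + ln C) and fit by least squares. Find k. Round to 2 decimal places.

k = -0.47

With ln vᵢ as the transformed response and tᵢ as the regressor:
Σt = 15.0000, Σ(t)² = 55.0000, Σln v = -0.1949, Σt·ln v = -8.7432.
Equations: 55.0000·k + 15.0000·ln C = -8.7432;  15.0000·k + 6·ln C = -0.1949.
Slope k = (n·Σt·ln v − Σt·Σln v)/(n·Σ(t)² − (Σt)²) = (6·-8.7432 − 15.0000·-0.1949)/105.0000 = -0.47177; ln C = (Σln v − k·Σt)/n = 1.14693.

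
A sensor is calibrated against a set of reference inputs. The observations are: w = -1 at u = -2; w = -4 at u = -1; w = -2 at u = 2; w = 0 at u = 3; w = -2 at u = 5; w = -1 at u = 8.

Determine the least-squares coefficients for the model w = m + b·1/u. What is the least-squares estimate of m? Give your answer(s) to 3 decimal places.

The normal equations are: 6·m + (-41/120)·b = -10;  (-41/120)·m + (24001/14400)·b = 119/40.
(Σ1 = 6, Σ1/u = -41/120, Σ1/u·1/u = 24001/14400, Σw = -10, Σ1/u·w = 119/40.)
det = 6·(24001/14400) − (-41/120)² = 5693/576.
m = ((-10)·(24001/14400) − (-41/120)·(119/40))/(5693/576) = -225373/142325; b = (6·(119/40) − (-41/120)·(-10))/(5693/576) = 41568/28465.

m = -1.584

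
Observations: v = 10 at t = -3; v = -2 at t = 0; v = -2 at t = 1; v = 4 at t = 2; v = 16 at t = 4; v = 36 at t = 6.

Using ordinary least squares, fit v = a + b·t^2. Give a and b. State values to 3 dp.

a = -1.262, b = 1.054

Entries of AᵀA: Σ1 = 6, Σt^2 = 66, Σt^2·t^2 = 1650.
Moment sums: Σv = 62, Σt^2·v = 1656.
So AᵀA·[a, b]ᵀ = Aᵀv: [[6, 66]; [66, 1650]]·[a, b]ᵀ = [62, 1656]ᵀ.
Δ = 6·1650 − 66² = 5544.
a = (62·1650 − 66·1656)/5544 = -53/42; b = (6·1656 − 66·62)/5544 = 487/462.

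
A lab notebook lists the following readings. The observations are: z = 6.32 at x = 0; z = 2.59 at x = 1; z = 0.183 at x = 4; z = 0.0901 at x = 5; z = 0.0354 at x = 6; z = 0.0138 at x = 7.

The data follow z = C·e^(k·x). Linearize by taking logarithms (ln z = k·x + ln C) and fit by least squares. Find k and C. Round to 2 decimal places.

With ln zᵢ as the transformed response and xᵢ as the regressor:
Sums: Σx = 23.0000, Σ(x)² = 127.0000, Σln z = -8.9339, Σx·ln z = -67.9035.
Normal system: [[127.0000, 23.0000]; [23.0000, 6]]·[k, ln C]ᵀ = [-67.9035, -8.9339]ᵀ.
Δ = 127.0000·6 − (23.0000)² = 233.0000; k = (-67.9035·6 − 23.0000·-8.9339)/233.0000 = -0.86670, ln C = (127.0000·-8.9339 − 23.0000·-67.9035)/233.0000 = 1.83339, so C = exp(1.83339) = 6.25505.

k = -0.87, C = 6.26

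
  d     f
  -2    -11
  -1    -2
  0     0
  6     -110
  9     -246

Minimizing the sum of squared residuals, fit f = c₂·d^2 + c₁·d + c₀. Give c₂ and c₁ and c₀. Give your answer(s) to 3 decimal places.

The normal system XᵀX·[c₂, c₁, c₀]ᵀ = Xᵀf is [[7874, 936, 122]; [936, 122, 12]; [122, 12, 5]]·[c₂, c₁, c₀]ᵀ = [-23932, -2850, -369]ᵀ.
Solving the 3×3 system (Gaussian elimination) gives c₂ = -159781/53391, c₁ = -7547/17797, c₀ = 12739/53391.

c₂ = -2.993, c₁ = -0.424, c₀ = 0.239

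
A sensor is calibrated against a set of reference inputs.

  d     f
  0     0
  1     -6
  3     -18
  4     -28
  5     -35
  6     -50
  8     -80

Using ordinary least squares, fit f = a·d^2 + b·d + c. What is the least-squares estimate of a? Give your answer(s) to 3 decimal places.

a = -0.849

Setting ∂/∂a … = 0 gives: 6355·a + 945·b + 151·c = -8411;  945·a + 151·b + 27·c = -1287;  151·a + 27·b + 7·c = -217.
Inverting the 3×3 Gram matrix, [a, b, c]ᵀ = [-415/489, -495/163, -479/489]ᵀ.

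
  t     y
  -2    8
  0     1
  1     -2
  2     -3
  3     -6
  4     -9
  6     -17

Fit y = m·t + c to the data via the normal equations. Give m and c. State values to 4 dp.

Setting ∂/∂m … = 0 gives: 70·m + 14·c = -180;  14·m + 7·c = -28.
Determinant 70·7 − 14² = 294.
m = ((-180)·7 − 14·(-28))/294 = -62/21; c = (70·(-28) − 14·(-180))/294 = 40/21.

m = -2.9524, c = 1.9048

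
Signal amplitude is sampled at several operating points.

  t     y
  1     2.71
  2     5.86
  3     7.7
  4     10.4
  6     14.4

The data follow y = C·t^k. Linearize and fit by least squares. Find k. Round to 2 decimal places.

k = 0.92

Linearized form: ln y = k·ln t + ln C. From the 5 transformed points,
Σln t = 4.9698, Σ(ln t)² = 6.8196, Σln y = 9.8154, Σln t·ln y = 11.4936.
Equations: 6.8196·k + 4.9698·ln C = 11.4936;  4.9698·k + 5·ln C = 9.8154.
Solving (det = 9.3990): k = 0.92428, ln C = 1.04437.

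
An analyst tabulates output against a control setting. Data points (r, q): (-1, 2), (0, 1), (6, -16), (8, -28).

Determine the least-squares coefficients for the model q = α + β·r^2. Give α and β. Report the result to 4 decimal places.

AᵀA·[α, β]ᵀ = Aᵀq reads: 4·α + 101·β = -41;  101·α + 5393·β = -2366.
(Σ1 = 4, Σr^2 = 101, Σr^2·r^2 = 5393, Σq = -41, Σr^2·q = -2366.)
Determinant 4·5393 − 101² = 11371.
α = ((-41)·5393 − 101·(-2366))/11371 = 17853/11371; β = (4·(-2366) − 101·(-41))/11371 = -5323/11371.

α = 1.5700, β = -0.4681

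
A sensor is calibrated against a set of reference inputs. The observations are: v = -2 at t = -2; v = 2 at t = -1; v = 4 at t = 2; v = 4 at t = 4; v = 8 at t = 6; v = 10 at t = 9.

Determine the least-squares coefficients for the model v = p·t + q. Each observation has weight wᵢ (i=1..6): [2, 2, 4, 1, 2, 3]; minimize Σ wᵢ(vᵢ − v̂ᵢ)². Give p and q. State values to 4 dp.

p = 0.9694, q = 1.5984

From the data, Σwᵢ·t·t = 357, Σwᵢ·t = 45, Σwᵢ·1 = 14.
Moment sums: Σwᵢ·t·v = 418, Σwᵢ·v = 66.
det = 357·14 − 45² = 2973.
p = (418·14 − 45·66)/2973 = 2882/2973; q = (357·66 − 45·418)/2973 = 1584/991.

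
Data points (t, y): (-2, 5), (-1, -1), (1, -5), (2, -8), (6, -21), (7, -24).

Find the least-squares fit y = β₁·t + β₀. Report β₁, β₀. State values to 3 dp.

β₁ = -3.097, β₀ = -2.289

From the data, Σt·t = 95, Σt = 13, Σ1 = 6.
For Xᵀy: Σt·y = -324, Σy = -54.
Normal equations: [[95, 13]; [13, 6]]·[β₁, β₀]ᵀ = [-324, -54]ᵀ.
Δ = 95·6 − 13² = 401.
β₁ = ((-324)·6 − 13·(-54))/401 = -1242/401; β₀ = (95·(-54) − 13·(-324))/401 = -918/401.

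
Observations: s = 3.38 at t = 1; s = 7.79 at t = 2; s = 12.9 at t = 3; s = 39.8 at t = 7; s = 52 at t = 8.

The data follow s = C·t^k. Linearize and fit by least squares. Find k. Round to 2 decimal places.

Linearized form: ln s = k·ln t + ln C. From the 5 transformed points,
XᵀX = [[9.7980, 5.8171]; [5.8171, 5]], rhs = [19.6172, 13.4631]ᵀ  (here Σln t = 5.8171, Σ(ln t)² = 9.7980, Σln s = 13.4631, Σln t·ln s = 19.6172).
Δ = 9.7980·5 − (5.8171)² = 15.1514; k = (19.6172·5 − 5.8171·13.4631)/15.1514 = 1.30481, ln C = (9.7980·13.4631 − 5.8171·19.6172)/15.1514 = 1.17456.

k = 1.30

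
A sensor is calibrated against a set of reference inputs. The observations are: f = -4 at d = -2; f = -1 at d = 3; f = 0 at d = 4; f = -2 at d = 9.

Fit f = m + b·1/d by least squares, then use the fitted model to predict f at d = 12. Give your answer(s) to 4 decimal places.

f̂ = -1.6047

Normal-equation sums: Σ1 = 4, Σ1/d = 7/36, Σ1/d·1/d = 565/1296.
For Xᵀf: Σf = -7, Σ1/d·f = 13/9.
XᵀX·[m, b]ᵀ = Xᵀf becomes [[4, 7/36]; [7/36, 565/1296]]·[m, b]ᵀ = [-7, 13/9]ᵀ.
Eliminating b: (565/1296)·(row 1) − (7/36)·(row 2) gives (737/432)·m = (565/1296)·(-7) − (7/36)·(13/9) = -4319/1296, so m = -4319/2211.
Then b = ((13/9) − (7/36)·(-4319/2211))/(565/1296) = 3084/737.
At d = 12: f̂ = (-4319/2211)·(1) + (3084/737)·(1/12) = -3548/2211.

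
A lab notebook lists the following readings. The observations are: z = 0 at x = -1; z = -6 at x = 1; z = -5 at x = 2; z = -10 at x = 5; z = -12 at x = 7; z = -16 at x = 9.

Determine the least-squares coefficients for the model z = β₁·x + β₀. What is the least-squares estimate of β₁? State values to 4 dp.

β₁ = -1.4577

MᵀM·[β₁, β₀]ᵀ = Mᵀz reads: 161·β₁ + 23·β₀ = -294;  23·β₁ + 6·β₀ = -49.
Determinant 161·6 − 23² = 437.
β₁ = ((-294)·6 − 23·(-49))/437 = -637/437; β₀ = (161·(-49) − 23·(-294))/437 = -49/19.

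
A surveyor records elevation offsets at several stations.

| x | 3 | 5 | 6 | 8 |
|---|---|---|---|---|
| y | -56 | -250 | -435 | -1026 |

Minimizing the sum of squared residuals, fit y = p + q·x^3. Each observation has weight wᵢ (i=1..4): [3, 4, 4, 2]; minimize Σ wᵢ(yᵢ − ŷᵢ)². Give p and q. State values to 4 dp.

p = -1.3061, q = -2.0020

Sums needed: Σwᵢ·1 = 13, Σwᵢ·x^3 = 2469, Σwᵢ·x^3·x^3 = 775599.
Right-hand side: Σwᵢ·y = -4960, Σwᵢ·x^3·y = -1556000.
MᵀWM·[p, q]ᵀ = MᵀWy becomes [[13, 2469]; [2469, 775599]]·[p, q]ᵀ = [-4960, -1556000]ᵀ.
Eliminating q: 775599·(row 1) − 2469·(row 2) gives 3986826·p = 775599·(-4960) − 2469·(-1556000) = -5207040, so p = -867840/664471.
Then q = ((-1556000) − 2469·(-867840/664471))/775599 = -3990880/1993413.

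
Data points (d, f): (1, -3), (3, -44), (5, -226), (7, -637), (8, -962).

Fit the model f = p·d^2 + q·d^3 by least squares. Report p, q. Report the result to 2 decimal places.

The normal system XᵀX·[p, q]ᵀ = Xᵀf is [[7204, 52944]; [52944, 396148]]·[p, q]ᵀ = [-98830, -740476]ᵀ.
Eliminating q: 396148·(row 1) − 52944·(row 2) gives 50783056·p = 396148·(-98830) − 52944·(-740476) = 52454504, so p = 6556813/6347882.
Then q = ((-740476) − 52944·(6556813/6347882))/396148 = -6370849/3173941.

p = 1.03, q = -2.01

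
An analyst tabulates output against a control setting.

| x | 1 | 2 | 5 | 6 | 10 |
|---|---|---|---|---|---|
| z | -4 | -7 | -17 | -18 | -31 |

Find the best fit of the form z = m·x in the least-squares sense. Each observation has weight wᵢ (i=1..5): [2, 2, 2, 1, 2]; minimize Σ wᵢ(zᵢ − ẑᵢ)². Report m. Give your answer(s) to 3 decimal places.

m = -3.155

The normal system AᵀWA·[m]ᵀ = AᵀWz is [[296]]·[m]ᵀ = [-934]ᵀ.
m = (-934)/296 = -3.15541.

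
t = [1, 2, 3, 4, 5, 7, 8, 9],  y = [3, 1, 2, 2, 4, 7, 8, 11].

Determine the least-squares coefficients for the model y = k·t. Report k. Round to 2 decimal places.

From the data, Σt·t = 249.
Moment sums: Σt·y = 251.
MᵀM·[k]ᵀ = Mᵀy becomes [[249]]·[k]ᵀ = [251]ᵀ.
Hence k = 251 / 249 ≈ 1.00803.

k = 1.01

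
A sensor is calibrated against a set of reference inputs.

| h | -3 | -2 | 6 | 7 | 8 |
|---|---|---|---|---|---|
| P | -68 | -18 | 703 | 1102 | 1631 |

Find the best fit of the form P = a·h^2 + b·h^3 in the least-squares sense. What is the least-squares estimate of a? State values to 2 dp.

The normal system XᵀX·[a, b]ᵀ = XᵀP is [[7890, 57076]; [57076, 427242]]·[a, b]ᵀ = [183006, 1366886]ᵀ.
Determinant 7890·427242 − 57076² = 113269604.
a = (183006·427242 − 57076·1366886)/113269604 = 42866029/28317401; b = (7890·1366886 − 57076·183006)/113269604 = 84870021/28317401.

a = 1.51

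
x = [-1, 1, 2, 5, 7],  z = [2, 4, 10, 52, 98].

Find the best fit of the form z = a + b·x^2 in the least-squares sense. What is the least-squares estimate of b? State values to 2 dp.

The normal system AᵀA·[a, b]ᵀ = Aᵀz is [[5, 80]; [80, 3044]]·[a, b]ᵀ = [166, 6148]ᵀ.
det = 5·3044 − 80² = 8820.
a = (166·3044 − 80·6148)/8820 = 374/245; b = (5·6148 − 80·166)/8820 = 97/49.

b = 1.98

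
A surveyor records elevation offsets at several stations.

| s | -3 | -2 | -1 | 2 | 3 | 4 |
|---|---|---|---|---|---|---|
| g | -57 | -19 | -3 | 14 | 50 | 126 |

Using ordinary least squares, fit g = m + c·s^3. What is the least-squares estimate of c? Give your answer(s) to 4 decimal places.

c = 2.0023

With design matrix X, XᵀX = [[6, 63]; [63, 5683]] and Xᵀg = [111, 11220]ᵀ.
det = 6·5683 − 63² = 30129.
m = (111·5683 − 63·11220)/30129 = -25349/10043; c = (6·11220 − 63·111)/30129 = 20109/10043.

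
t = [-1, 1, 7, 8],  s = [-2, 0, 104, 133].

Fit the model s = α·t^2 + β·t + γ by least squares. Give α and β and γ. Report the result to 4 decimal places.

α = 1.9532, β = 1.4483, γ = -2.8352

With design matrix X, XᵀX = [[6499, 855, 115]; [855, 115, 15]; [115, 15, 4]] and Xᵀs = [13606, 1794, 235]ᵀ.
Inverting the 3×3 Gram matrix, [α, β, γ]ᵀ = [1043/534, 1289/890, -757/267]ᵀ.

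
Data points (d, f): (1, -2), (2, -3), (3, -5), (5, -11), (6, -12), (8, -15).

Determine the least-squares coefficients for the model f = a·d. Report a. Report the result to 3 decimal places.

The normal equations are: 139·a = -270.
(Σd·d = 139, Σd·f = -270.)
Hence a = -270 / 139 ≈ -1.94245.

a = -1.942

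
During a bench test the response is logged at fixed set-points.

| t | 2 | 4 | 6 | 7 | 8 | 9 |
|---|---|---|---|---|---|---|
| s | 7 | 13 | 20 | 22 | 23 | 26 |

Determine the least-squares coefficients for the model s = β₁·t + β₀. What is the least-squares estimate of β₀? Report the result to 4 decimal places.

β₀ = 2.2647

Sums needed: Σt·t = 250, Σt = 36, Σ1 = 6.
For Mᵀs: Σt·s = 758, Σs = 111.
MᵀM·[β₁, β₀]ᵀ = Mᵀs becomes [[250, 36]; [36, 6]]·[β₁, β₀]ᵀ = [758, 111]ᵀ.
Eliminating β₀: 6·(row 1) − 36·(row 2) gives 204·β₁ = 6·758 − 36·111 = 552, so β₁ = 46/17.
Then β₀ = (111 − 36·(46/17))/6 = 77/34.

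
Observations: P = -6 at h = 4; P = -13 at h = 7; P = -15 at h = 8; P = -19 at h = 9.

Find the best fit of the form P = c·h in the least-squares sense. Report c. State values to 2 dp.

c = -1.93

Setting ∂/∂c … = 0 gives: 210·c = -406.
Hence c = -406 / 210 ≈ -1.93333.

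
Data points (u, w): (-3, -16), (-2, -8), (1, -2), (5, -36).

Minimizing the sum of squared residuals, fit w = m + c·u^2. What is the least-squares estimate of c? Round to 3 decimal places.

Sums needed: Σ1 = 4, Σu^2 = 39, Σu^2·u^2 = 723.
For Xᵀw: Σw = -62, Σu^2·w = -1078.
XᵀX·[m, c]ᵀ = Xᵀw becomes [[4, 39]; [39, 723]]·[m, c]ᵀ = [-62, -1078]ᵀ.
Determinant 4·723 − 39² = 1371.
m = ((-62)·723 − 39·(-1078))/1371 = -928/457; c = (4·(-1078) − 39·(-62))/1371 = -1894/1371.

c = -1.381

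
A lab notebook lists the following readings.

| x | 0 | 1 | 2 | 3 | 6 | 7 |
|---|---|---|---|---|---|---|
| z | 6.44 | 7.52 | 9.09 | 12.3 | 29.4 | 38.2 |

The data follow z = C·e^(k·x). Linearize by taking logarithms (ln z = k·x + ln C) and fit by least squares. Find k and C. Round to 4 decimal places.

Taking logs, ln z = k·x + ln C, so regress ln z on x.
Sums: Σx = 19.0000, Σ(x)² = 99.0000, Σln z = 15.6207, Σx·ln z = 59.7465.
Normal system: [[99.0000, 19.0000]; [19.0000, 6]]·[k, ln C]ᵀ = [59.7465, 15.6207]ᵀ.
Slope k = (n·Σx·ln z − Σx·Σln z)/(n·Σ(x)² − (Σx)²) = (6·59.7465 − 19.0000·15.6207)/233.0000 = 0.26475; ln C = (Σln z − k·Σx)/n = 1.76509, so C = exp(1.76509) = 5.84208.

k = 0.2647, C = 5.8421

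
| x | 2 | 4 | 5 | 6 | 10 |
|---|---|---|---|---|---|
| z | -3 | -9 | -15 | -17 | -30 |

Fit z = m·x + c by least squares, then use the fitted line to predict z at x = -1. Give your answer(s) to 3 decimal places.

The normal equations are: 181·m + 27·c = -519;  27·m + 5·c = -74.
(Σx·x = 181, Σx = 27, Σ1 = 5, Σx·z = -519, Σz = -74.)
Determinant 181·5 − 27² = 176.
m = ((-519)·5 − 27·(-74))/176 = -597/176; c = (181·(-74) − 27·(-519))/176 = 619/176.
At x = -1: ẑ = (-597/176)·(-1) + (619/176)·(1) = 76/11.

ẑ = 6.909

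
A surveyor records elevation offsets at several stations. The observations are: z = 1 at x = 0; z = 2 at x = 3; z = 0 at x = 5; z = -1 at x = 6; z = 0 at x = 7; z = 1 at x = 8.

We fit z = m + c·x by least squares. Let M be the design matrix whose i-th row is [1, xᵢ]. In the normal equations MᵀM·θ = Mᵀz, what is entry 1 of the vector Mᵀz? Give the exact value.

Entry 1 ↔ basis 1, so (Mᵀz)_{1} = Σᵢ zᵢ = (1)·(1) + (1)·(2) + (1)·(0) + (1)·(-1) + (1)·(0) + (1)·(1) = 3.

3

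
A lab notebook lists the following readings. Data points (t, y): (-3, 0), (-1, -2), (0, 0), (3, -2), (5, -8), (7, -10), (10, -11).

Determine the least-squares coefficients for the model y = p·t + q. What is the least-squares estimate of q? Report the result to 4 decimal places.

q = -1.8297

Normal-equation sums: Σt·t = 193, Σt = 21, Σ1 = 7.
And Σt·y = -224, Σy = -33.
AᵀA·[p, q]ᵀ = Aᵀy becomes [[193, 21]; [21, 7]]·[p, q]ᵀ = [-224, -33]ᵀ.
Eliminating q: 7·(row 1) − 21·(row 2) gives 910·p = 7·(-224) − 21·(-33) = -875, so p = -25/26.
Then q = ((-33) − 21·(-25/26))/7 = -333/182.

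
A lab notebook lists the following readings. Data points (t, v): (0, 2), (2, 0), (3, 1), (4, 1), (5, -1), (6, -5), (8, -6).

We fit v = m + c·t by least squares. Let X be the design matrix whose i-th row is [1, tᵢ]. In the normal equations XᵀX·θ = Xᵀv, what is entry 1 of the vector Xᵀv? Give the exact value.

Entry 1 ↔ basis 1, so (Xᵀv)_{1} = Σᵢ vᵢ = (1)·(2) + (1)·(0) + (1)·(1) + (1)·(1) + (1)·(-1) + (1)·(-5) + (1)·(-6) = -8.

-8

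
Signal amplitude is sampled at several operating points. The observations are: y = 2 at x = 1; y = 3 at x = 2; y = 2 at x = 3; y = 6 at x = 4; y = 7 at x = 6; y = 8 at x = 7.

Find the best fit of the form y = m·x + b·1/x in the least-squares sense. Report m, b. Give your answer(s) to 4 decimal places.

m = 1.1430, b = 0.7599

Forming MᵀM = [[115, 6]; [6, 10385/7056]] and Mᵀy = [136, 335/42]ᵀ gives MᵀM·[m, b]ᵀ = Mᵀy.
det = 115·(10385/7056) − 6² = 940259/7056.
m = (136·(10385/7056) − 6·(335/42))/(940259/7056) = 1074680/940259; b = (115·(335/42) − 6·136)/(940259/7056) = 714504/940259.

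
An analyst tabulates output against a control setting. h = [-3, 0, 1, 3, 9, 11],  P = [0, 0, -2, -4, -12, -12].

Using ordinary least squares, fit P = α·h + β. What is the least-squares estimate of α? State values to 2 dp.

Entries of XᵀX: Σh·h = 221, Σh = 21, Σ1 = 6.
For XᵀP: Σh·P = -254, ΣP = -30.
Normal equations: [[221, 21]; [21, 6]]·[α, β]ᵀ = [-254, -30]ᵀ.
det = 221·6 − 21² = 885.
α = ((-254)·6 − 21·(-30))/885 = -298/295; β = (221·(-30) − 21·(-254))/885 = -432/295.

α = -1.01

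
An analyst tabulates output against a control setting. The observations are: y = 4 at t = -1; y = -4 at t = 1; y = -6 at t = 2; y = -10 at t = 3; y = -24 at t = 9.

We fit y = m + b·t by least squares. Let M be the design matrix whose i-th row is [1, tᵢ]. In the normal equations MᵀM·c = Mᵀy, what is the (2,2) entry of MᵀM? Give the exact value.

96

Row 2 ↔ basis t, column 2 ↔ basis t, so (MᵀM)_{2,2} = Σᵢ (t)·(t) = (-1)·(-1) + (1)·(1) + (2)·(2) + (3)·(3) + (9)·(9) = 96.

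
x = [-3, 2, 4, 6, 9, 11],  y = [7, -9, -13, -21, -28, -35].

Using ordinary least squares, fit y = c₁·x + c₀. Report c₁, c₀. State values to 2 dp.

From the data, Σx·x = 267, Σx = 29, Σ1 = 6.
For Mᵀy: Σx·y = -854, Σy = -99.
So MᵀM·[c₁, c₀]ᵀ = Mᵀy: [[267, 29]; [29, 6]]·[c₁, c₀]ᵀ = [-854, -99]ᵀ.
Eliminating c₀: 6·(row 1) − 29·(row 2) gives 761·c₁ = 6·(-854) − 29·(-99) = -2253, so c₁ = -2253/761.
Then c₀ = ((-99) − 29·(-2253/761))/6 = -1667/761.

c₁ = -2.96, c₀ = -2.19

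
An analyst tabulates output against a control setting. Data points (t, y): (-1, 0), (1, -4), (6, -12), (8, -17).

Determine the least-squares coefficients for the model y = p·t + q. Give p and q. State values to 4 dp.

Setting ∂/∂p … = 0 gives: 102·p + 14·q = -212;  14·p + 4·q = -33.
Determinant 102·4 − 14² = 212.
p = ((-212)·4 − 14·(-33))/212 = -193/106; q = (102·(-33) − 14·(-212))/212 = -199/106.

p = -1.8208, q = -1.8774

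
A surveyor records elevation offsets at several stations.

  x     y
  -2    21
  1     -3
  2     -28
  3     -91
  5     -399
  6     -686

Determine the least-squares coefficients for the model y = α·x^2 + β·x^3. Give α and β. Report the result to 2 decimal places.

α = -0.86, β = -3.03

Entries of MᵀM: Σx^2·x^2 = 2035, Σx^2·x^3 = 11145, Σx^3·x^3 = 63139.
Moment sums: Σx^2·y = -35521, Σx^3·y = -200903.
MᵀM·[α, β]ᵀ = Mᵀy becomes [[2035, 11145]; [11145, 63139]]·[α, β]ᵀ = [-35521, -200903]ᵀ.
Δ = 2035·63139 − 11145² = 4276840.
α = ((-35521)·63139 − 11145·(-200903))/4276840 = -924121/1069210; β = (2035·(-200903) − 11145·(-35521))/4276840 = -647803/213842.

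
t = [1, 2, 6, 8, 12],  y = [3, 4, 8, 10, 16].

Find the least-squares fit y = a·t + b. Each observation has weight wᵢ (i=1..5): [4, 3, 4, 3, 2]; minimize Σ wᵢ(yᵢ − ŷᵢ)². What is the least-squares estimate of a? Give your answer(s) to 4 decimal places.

a = 1.1251

Setting ∂/∂a … = 0 gives: 640·a + 82·b = 852;  82·a + 16·b = 118.
(Σwᵢ·t·t = 640, Σwᵢ·t = 82, Σwᵢ·1 = 16, Σwᵢ·t·y = 852, Σwᵢ·y = 118.)
Eliminating b: 16·(row 1) − 82·(row 2) gives 3516·a = 16·852 − 82·118 = 3956, so a = 989/879.
Then b = (118 − 82·(989/879))/16 = 1414/879.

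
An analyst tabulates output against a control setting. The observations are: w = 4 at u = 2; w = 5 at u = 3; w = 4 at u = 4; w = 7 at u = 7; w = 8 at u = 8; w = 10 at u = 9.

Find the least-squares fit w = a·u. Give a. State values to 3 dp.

The normal equations are: 223·a = 242.
a = 242/223 = 1.0852.

a = 1.085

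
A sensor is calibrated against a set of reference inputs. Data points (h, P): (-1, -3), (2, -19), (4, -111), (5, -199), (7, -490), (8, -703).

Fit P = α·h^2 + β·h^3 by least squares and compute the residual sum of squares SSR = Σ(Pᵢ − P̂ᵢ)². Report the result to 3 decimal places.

SSR = 2.785

Normal-equation sums: Σh^2·h^2 = 7395, Σh^2·h^3 = 53755, Σh^3·h^3 = 399579.
Right-hand side: Σh^2·P = -75832, Σh^3·P = -560134.
det = 7395·399579 − 53755² = 65286680.
α = ((-75832)·399579 − 53755·(-560134))/65286680 = -95435779/32643340; β = (7395·(-560134) − 53755·(-75832))/65286680 = -6584177/6528668.
Residuals: -17707563/16321670, 6221684/8160835, 2624591/8160835, 249022/1632167, -13509937/16321670, 3778739/8160835; SSR = 45447811/16321670.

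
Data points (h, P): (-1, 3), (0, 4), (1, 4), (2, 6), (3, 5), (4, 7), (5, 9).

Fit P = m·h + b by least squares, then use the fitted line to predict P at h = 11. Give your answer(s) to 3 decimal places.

P̂ = 13.464

Entries of MᵀM: Σh·h = 56, Σh = 14, Σ1 = 7.
Right-hand side: Σh·P = 101, ΣP = 38.
Eliminating b: 7·(row 1) − 14·(row 2) gives 196·m = 7·101 − 14·38 = 175, so m = 25/28.
Then b = (38 − 14·(25/28))/7 = 51/14.
At h = 11: P̂ = (25/28)·(11) + (51/14)·(1) = 377/28.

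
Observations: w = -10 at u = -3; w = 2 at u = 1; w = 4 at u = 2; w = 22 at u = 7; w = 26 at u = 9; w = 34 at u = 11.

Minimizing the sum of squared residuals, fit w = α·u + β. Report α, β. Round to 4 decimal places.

With design matrix X, XᵀX = [[265, 27]; [27, 6]] and Xᵀw = [802, 78]ᵀ.
Determinant 265·6 − 27² = 861.
α = (802·6 − 27·78)/861 = 22/7; β = (265·78 − 27·802)/861 = -8/7.

α = 3.1429, β = -1.1429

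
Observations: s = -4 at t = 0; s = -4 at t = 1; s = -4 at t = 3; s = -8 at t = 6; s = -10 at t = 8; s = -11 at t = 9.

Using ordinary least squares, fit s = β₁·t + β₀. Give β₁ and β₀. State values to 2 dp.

Sums needed: Σt·t = 191, Σt = 27, Σ1 = 6.
For Mᵀs: Σt·s = -243, Σs = -41.
MᵀM·[β₁, β₀]ᵀ = Mᵀs becomes [[191, 27]; [27, 6]]·[β₁, β₀]ᵀ = [-243, -41]ᵀ.
Determinant 191·6 − 27² = 417.
β₁ = ((-243)·6 − 27·(-41))/417 = -117/139; β₀ = (191·(-41) − 27·(-243))/417 = -1270/417.

β₁ = -0.84, β₀ = -3.05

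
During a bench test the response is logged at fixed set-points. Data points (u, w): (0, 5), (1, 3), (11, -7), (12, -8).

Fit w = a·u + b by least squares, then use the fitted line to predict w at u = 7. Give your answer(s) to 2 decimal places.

Forming MᵀM = [[266, 24]; [24, 4]] and Mᵀw = [-170, -7]ᵀ gives MᵀM·[a, b]ᵀ = Mᵀw.
Δ = 266·4 − 24² = 488.
a = ((-170)·4 − 24·(-7))/488 = -64/61; b = (266·(-7) − 24·(-170))/488 = 1109/244.
At u = 7: ŵ = (-64/61)·(7) + (1109/244)·(1) = -683/244.

ŵ = -2.80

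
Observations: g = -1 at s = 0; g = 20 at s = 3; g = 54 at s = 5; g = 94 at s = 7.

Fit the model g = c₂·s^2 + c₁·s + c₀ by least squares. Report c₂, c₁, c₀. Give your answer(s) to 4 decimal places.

c₂ = 1.5165, c₁ = 3.1065, c₀ = -1.3661

XᵀX·[c₂, c₁, c₀]ᵀ = Xᵀg reads: 3107·c₂ + 495·c₁ + 83·c₀ = 6136;  495·c₂ + 83·c₁ + 15·c₀ = 988;  83·c₂ + 15·c₁ + 4·c₀ = 167.
Row-reducing yields c₂ = 4971/3278, c₁ = 10183/3278, c₀ = -2239/1639.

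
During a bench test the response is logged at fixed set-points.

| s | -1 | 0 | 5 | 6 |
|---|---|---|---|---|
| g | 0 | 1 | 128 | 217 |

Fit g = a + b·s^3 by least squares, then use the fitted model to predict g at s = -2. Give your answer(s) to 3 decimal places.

Forming MᵀM = [[4, 340]; [340, 62282]] and Mᵀg = [346, 62872]ᵀ gives MᵀM·[a, b]ᵀ = Mᵀg.
Eliminating b: 62282·(row 1) − 340·(row 2) gives 133528·a = 62282·346 − 340·62872 = 173092, so a = 43273/33382.
Then b = (62872 − 340·(43273/33382))/62282 = 16731/16691.
At s = -2: ĝ = (43273/33382)·(1) + (16731/16691)·(-8) = -224423/33382.

ĝ = -6.723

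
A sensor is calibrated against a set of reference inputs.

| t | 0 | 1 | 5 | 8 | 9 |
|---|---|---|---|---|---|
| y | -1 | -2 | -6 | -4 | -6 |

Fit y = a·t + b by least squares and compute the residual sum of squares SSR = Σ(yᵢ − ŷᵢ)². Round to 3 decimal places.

SSR = 6.439

Entries of XᵀX: Σt·t = 171, Σt = 23, Σ1 = 5.
Right-hand side: Σt·y = -118, Σy = -19.
XᵀX·[a, b]ᵀ = Xᵀy becomes [[171, 23]; [23, 5]]·[a, b]ᵀ = [-118, -19]ᵀ.
Determinant 171·5 − 23² = 326.
a = ((-118)·5 − 23·(-19))/326 = -153/326; b = (171·(-19) − 23·(-118))/326 = -535/326.
Residuals: 209/326, 18/163, -328/163, 455/326, -22/163; SSR = 2099/326.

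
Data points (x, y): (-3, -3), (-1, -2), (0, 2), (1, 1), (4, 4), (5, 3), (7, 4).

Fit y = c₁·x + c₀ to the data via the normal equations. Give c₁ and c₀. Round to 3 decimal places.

c₁ = 0.706, c₀ = -0.026

Normal-equation sums: Σx·x = 101, Σx = 13, Σ1 = 7.
Right-hand side: Σx·y = 71, Σy = 9.
So MᵀM·[c₁, c₀]ᵀ = Mᵀy: [[101, 13]; [13, 7]]·[c₁, c₀]ᵀ = [71, 9]ᵀ.
det = 101·7 − 13² = 538.
c₁ = (71·7 − 13·9)/538 = 190/269; c₀ = (101·9 − 13·71)/538 = -7/269.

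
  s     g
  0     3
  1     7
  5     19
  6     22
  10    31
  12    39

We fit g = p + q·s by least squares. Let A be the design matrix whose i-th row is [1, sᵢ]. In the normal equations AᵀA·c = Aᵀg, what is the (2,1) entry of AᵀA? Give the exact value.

34

Row 2 ↔ basis s, column 1 ↔ basis 1, so (AᵀA)_{2,1} = Σᵢ s = (0)·(1) + (1)·(1) + (5)·(1) + (6)·(1) + (10)·(1) + (12)·(1) = 34.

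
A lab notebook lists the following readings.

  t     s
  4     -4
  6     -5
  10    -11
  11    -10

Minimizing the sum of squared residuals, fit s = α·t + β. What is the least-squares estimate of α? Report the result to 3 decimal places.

α = -1.023

The normal equations are: 273·α + 31·β = -266;  31·α + 4·β = -30.
Eliminating β: 4·(row 1) − 31·(row 2) gives 131·α = 4·(-266) − 31·(-30) = -134, so α = -134/131.
Then β = ((-30) − 31·(-134/131))/4 = 56/131.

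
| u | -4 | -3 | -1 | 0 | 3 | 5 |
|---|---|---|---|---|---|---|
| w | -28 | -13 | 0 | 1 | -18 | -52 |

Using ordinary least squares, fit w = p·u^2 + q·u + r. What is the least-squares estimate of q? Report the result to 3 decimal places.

q = -0.727

From the data, Σu^2·u^2 = 1044, Σu^2·u = 60, Σu^2 = 60, Σu·u = 60, Σu = 0, Σ1 = 6.
Right-hand side: Σu^2·w = -2027, Σu·w = -163, Σw = -110.
So XᵀX·[p, q, r]ᵀ = Xᵀw: [[1044, 60, 60]; [60, 60, 0]; [60, 0, 6]]·[p, q, r]ᵀ = [-2027, -163, -110]ᵀ.
Solving the 3×3 system (Gaussian elimination) gives p = -191/96, q = -349/480, r = 25/16.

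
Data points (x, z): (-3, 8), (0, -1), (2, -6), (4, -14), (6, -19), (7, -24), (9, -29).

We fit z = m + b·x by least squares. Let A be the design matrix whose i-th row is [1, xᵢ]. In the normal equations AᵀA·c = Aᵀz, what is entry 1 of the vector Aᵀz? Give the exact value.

-85

Entry 1 ↔ basis 1, so (Aᵀz)_{1} = Σᵢ zᵢ = (1)·(8) + (1)·(-1) + (1)·(-6) + (1)·(-14) + (1)·(-19) + (1)·(-24) + (1)·(-29) = -85.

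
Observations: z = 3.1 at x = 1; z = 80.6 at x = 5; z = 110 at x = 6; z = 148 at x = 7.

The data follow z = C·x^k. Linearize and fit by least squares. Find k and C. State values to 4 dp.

k = 1.9952, C = 3.1190

With ln zᵢ as the transformed response and ln xᵢ as the regressor:
Sums: Σln x = 5.3471, Σ(ln x)² = 9.5873, Σln z = 15.2186, Σln x·ln z = 25.2109.
Normal system: [[9.5873, 5.3471]; [5.3471, 4]]·[k, ln C]ᵀ = [25.2109, 15.2186]ᵀ.
Slope k = (n·Σln x·ln z − Σln x·Σln z)/(n·Σ(ln x)² − (Σln x)²) = (4·25.2109 − 5.3471·15.2186)/9.7575 = 1.99520; ln C = (Σln z − k·Σln x)/n = 1.13752, so C = exp(1.13752) = 3.11901.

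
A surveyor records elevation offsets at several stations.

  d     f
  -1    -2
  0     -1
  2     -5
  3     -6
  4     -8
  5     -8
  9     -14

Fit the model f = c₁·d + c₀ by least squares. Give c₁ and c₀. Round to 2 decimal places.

Sums needed: Σd·d = 136, Σd = 22, Σ1 = 7.
And Σd·f = -224, Σf = -44.
Eliminating c₀: 7·(row 1) − 22·(row 2) gives 468·c₁ = 7·(-224) − 22·(-44) = -600, so c₁ = -50/39.
Then c₀ = ((-44) − 22·(-50/39))/7 = -88/39.

c₁ = -1.28, c₀ = -2.26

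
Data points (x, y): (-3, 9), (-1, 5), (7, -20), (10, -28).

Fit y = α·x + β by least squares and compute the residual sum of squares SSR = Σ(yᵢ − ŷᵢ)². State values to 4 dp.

SSR = 2.0942

From the data, Σx·x = 159, Σx = 13, Σ1 = 4.
And Σx·y = -452, Σy = -34.
Δ = 159·4 − 13² = 467.
α = ((-452)·4 − 13·(-34))/467 = -1366/467; β = (159·(-34) − 13·(-452))/467 = 470/467.
Residuals: -365/467, 499/467, -248/467, 114/467; SSR = 978/467.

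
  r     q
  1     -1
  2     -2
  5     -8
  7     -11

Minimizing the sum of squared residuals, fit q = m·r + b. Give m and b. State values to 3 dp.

m = -1.736, b = 1.011

Normal-equation sums: Σr·r = 79, Σr = 15, Σ1 = 4.
Moment sums: Σr·q = -122, Σq = -22.
Δ = 79·4 − 15² = 91.
m = ((-122)·4 − 15·(-22))/91 = -158/91; b = (79·(-22) − 15·(-122))/91 = 92/91.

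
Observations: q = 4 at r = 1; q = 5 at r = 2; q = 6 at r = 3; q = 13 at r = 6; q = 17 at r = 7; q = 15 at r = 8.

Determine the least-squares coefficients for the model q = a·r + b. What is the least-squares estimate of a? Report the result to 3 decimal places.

a = 1.904

Forming MᵀM = [[163, 27]; [27, 6]] and Mᵀq = [349, 60]ᵀ gives MᵀM·[a, b]ᵀ = Mᵀq.
Δ = 163·6 − 27² = 249.
a = (349·6 − 27·60)/249 = 158/83; b = (163·60 − 27·349)/249 = 119/83.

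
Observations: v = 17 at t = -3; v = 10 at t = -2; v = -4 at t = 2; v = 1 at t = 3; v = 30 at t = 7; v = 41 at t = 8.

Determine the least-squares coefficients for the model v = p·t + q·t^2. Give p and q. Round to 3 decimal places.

With design matrix M, MᵀM = [[139, 855]; [855, 6691]] and Mᵀv = [462, 4280]ᵀ.
Δ = 139·6691 − 855² = 199024.
p = (462·6691 − 855·4280)/199024 = -284079/99512; q = (139·4280 − 855·462)/199024 = 99955/99512.

p = -2.855, q = 1.004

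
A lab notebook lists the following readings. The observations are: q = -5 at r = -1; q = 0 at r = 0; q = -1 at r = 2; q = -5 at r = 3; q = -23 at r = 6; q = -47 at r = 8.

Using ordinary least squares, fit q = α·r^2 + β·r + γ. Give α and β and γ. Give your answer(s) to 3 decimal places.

α = -0.964, β = 2.028, γ = -1.277

Forming MᵀM = [[5490, 762, 114]; [762, 114, 18]; [114, 18, 6]] and Mᵀq = [-3890, -526, -81]ᵀ gives MᵀM·[α, β, γ]ᵀ = Mᵀq.
Inverting the 3×3 Gram matrix, [α, β, γ]ᵀ = [-185/192, 649/320, -613/480]ᵀ.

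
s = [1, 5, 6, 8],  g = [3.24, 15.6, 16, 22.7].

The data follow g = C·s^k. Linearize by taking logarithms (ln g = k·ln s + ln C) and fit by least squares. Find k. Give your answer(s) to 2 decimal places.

k = 0.93

With ln gᵢ as the transformed response and ln sᵢ as the regressor:
Over the data: Σln s = 5.4806, Σ(ln s)² = 10.1248, Σln g = 9.8178, Σln s·ln g = 15.8821.
Normal system: [[10.1248, 5.4806]; [5.4806, 4]]·[k, ln C]ᵀ = [15.8821, 9.8178]ᵀ.
Solving (det = 10.4617): k = 0.92918, ln C = 1.18132.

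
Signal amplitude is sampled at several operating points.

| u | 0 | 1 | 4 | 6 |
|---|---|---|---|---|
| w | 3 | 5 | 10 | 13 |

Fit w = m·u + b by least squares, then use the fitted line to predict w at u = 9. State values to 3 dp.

Normal-equation sums: Σu·u = 53, Σu = 11, Σ1 = 4.
For Mᵀw: Σu·w = 123, Σw = 31.
Eliminating b: 4·(row 1) − 11·(row 2) gives 91·m = 4·123 − 11·31 = 151, so m = 151/91.
Then b = (31 − 11·(151/91))/4 = 290/91.
At u = 9: ŵ = (151/91)·(9) + (290/91)·(1) = 1649/91.

ŵ = 18.121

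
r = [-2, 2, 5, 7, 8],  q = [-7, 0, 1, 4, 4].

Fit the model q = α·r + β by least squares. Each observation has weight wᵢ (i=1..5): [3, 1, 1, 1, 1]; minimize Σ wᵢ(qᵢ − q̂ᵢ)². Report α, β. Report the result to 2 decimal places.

α = 1.14, β = -4.33

Entries of XᵀWX: Σwᵢ·r·r = 154, Σwᵢ·r = 16, Σwᵢ·1 = 7.
For XᵀWq: Σwᵢ·r·q = 107, Σwᵢ·q = -12.
Eliminating β: 7·(row 1) − 16·(row 2) gives 822·α = 7·107 − 16·(-12) = 941, so α = 941/822.
Then β = ((-12) − 16·(941/822))/7 = -1780/411.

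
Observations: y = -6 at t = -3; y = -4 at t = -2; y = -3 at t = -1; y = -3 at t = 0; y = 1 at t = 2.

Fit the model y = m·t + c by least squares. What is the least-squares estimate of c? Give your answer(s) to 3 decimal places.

Sums needed: Σt·t = 18, Σt = -4, Σ1 = 5.
And Σt·y = 31, Σy = -15.
MᵀM·[m, c]ᵀ = Mᵀy becomes [[18, -4]; [-4, 5]]·[m, c]ᵀ = [31, -15]ᵀ.
Δ = 18·5 − (-4)² = 74.
m = (31·5 − (-4)·(-15))/74 = 95/74; c = (18·(-15) − (-4)·31)/74 = -73/37.

c = -1.973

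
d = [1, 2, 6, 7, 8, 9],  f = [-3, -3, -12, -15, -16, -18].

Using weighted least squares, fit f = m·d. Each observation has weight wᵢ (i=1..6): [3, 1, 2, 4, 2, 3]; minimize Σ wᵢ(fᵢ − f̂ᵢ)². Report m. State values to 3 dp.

The normal system AᵀWA·[m]ᵀ = AᵀWf is [[646]]·[m]ᵀ = [-1321]ᵀ.
m = (-1321)/646 = -2.04489.

m = -2.045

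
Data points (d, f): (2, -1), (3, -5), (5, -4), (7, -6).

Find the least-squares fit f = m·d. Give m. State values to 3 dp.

Forming MᵀM = [[87]] and Mᵀf = [-79]ᵀ gives MᵀM·[m]ᵀ = Mᵀf.
Hence m = -79 / 87 ≈ -0.908046.

m = -0.908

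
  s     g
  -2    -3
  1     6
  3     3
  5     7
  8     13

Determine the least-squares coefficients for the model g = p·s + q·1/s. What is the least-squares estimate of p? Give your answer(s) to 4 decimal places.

The normal system XᵀX·[p, q]ᵀ = Xᵀg is [[103, 5]; [5, 20401/14400]]·[p, q]ᵀ = [160, 461/40]ᵀ.
det = 103·(20401/14400) − 5² = 1741303/14400.
p = (160·(20401/14400) − 5·(461/40))/(1741303/14400) = 2434360/1741303; q = (103·(461/40) − 5·160)/(1741303/14400) = 5573880/1741303.

p = 1.3980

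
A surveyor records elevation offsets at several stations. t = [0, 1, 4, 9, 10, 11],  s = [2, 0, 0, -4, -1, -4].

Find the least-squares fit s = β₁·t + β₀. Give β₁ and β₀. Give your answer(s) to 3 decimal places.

β₁ = -0.428, β₀ = 1.331

From the data, Σt·t = 319, Σt = 35, Σ1 = 6.
Moment sums: Σt·s = -90, Σs = -7.
XᵀX·[β₁, β₀]ᵀ = Xᵀs becomes [[319, 35]; [35, 6]]·[β₁, β₀]ᵀ = [-90, -7]ᵀ.
Determinant 319·6 − 35² = 689.
β₁ = ((-90)·6 − 35·(-7))/689 = -295/689; β₀ = (319·(-7) − 35·(-90))/689 = 917/689.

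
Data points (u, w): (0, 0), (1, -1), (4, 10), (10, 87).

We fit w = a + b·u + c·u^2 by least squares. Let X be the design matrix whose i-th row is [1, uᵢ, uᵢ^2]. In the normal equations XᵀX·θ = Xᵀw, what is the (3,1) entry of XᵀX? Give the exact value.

Row 3 ↔ basis u^2, column 1 ↔ basis 1, so (XᵀX)_{3,1} = Σᵢ u^2 = (0)·(1) + (1)·(1) + (16)·(1) + (100)·(1) = 117.

117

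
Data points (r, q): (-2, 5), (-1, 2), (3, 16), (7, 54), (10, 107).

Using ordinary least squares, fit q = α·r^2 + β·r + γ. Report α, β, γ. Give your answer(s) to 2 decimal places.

Compute the Gram sums: Σr^2·r^2 = 12499, Σr^2·r = 1361, Σr^2 = 163, Σr·r = 163, Σr = 17, Σ1 = 5.
For Xᵀq: Σr^2·q = 13512, Σr·q = 1484, Σq = 184.
So XᵀX·[α, β, γ]ᵀ = Xᵀq: [[12499, 1361, 163]; [1361, 163, 17]; [163, 17, 5]]·[α, β, γ]ᵀ = [13512, 1484, 184]ᵀ.
Row-reducing yields α = 61171/65598, β = 66127/65598, γ = 2500/841.

α = 0.93, β = 1.01, γ = 2.97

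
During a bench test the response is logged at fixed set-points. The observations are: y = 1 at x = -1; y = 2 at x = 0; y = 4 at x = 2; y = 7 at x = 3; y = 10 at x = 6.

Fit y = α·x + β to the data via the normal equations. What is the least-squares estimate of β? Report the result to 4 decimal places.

Setting ∂/∂α … = 0 gives: 50·α + 10·β = 88;  10·α + 5·β = 24.
(Σx·x = 50, Σx = 10, Σ1 = 5, Σx·y = 88, Σy = 24.)
Δ = 50·5 − 10² = 150.
α = (88·5 − 10·24)/150 = 4/3; β = (50·24 − 10·88)/150 = 32/15.

β = 2.1333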